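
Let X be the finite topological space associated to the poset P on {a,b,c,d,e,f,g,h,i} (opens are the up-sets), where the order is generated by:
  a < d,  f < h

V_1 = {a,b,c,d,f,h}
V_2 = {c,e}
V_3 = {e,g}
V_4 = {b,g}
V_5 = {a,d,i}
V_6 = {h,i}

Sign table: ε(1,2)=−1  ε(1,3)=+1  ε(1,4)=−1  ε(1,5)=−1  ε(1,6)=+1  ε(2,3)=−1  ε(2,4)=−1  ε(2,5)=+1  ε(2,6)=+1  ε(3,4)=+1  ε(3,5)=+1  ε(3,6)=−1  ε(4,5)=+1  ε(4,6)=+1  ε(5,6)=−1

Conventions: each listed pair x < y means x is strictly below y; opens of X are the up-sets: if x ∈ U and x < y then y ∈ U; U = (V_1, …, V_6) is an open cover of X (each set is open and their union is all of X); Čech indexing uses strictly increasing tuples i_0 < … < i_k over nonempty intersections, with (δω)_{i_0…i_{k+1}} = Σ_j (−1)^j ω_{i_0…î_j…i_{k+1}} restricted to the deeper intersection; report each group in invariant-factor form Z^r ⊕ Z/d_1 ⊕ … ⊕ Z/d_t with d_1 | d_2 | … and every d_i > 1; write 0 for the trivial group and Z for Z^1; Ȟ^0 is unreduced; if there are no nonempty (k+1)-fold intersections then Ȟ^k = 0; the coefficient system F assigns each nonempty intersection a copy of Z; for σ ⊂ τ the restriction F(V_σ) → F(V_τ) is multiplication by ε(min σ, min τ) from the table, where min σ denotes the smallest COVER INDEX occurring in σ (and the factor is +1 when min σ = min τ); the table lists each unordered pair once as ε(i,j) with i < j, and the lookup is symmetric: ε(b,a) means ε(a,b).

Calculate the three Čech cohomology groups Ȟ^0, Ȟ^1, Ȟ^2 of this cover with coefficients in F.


nerve of the cover:
  V12={c} V14={b} V15={a,d} V16={h} V23={e} V34={g} V56={i}
C dims 6,7; δ0: rk 6, SNF 1^5·2
Ȟ^0 = (6 − 6) − 0 = 0, so Ȟ^0 ≅ 0
Ȟ^1 = (7 − 0) − 6 = 1 plus torsion [2], so Ȟ^1 ≅ Z ⊕ Z/2
Ȟ^2 = (0 − 0) − 0 = 0, so Ȟ^2 ≅ 0

Ȟ^0 = 0, Ȟ^1 = Z ⊕ Z/2, Ȟ^2 = 0


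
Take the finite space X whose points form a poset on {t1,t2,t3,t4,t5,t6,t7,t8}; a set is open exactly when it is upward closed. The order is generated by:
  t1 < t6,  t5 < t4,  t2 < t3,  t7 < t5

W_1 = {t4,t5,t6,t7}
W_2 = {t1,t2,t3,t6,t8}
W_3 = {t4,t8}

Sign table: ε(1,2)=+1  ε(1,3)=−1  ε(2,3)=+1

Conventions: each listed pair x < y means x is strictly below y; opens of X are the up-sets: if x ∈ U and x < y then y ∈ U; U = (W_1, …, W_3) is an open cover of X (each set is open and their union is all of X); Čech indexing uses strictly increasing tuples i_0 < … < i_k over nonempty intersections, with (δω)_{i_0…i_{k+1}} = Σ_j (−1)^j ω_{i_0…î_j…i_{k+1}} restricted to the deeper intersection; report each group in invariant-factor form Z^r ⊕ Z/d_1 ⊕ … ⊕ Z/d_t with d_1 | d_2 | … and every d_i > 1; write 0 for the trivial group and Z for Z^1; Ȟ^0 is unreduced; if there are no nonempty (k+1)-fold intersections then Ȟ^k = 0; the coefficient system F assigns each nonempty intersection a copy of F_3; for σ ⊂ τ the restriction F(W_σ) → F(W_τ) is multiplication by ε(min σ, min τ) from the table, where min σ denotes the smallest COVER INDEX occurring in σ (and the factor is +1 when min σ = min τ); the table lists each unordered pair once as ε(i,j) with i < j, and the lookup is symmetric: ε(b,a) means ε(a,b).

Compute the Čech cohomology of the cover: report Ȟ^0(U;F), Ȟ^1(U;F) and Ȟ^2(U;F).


nonempty overlaps:
  W12={t6} W13={t4} W23={t8}
C dims 3,3; δ0: rk_F3 3
degree 0: 3−3−0 = 0 → Ȟ^0 ≅ 0
degree 1: 3−0−3 = 0 → Ȟ^1 ≅ 0
degree 2: 0−0−0 = 0 → Ȟ^2 ≅ 0

Ȟ^0 ≅ 0, Ȟ^1 ≅ 0 and Ȟ^2 ≅ 0


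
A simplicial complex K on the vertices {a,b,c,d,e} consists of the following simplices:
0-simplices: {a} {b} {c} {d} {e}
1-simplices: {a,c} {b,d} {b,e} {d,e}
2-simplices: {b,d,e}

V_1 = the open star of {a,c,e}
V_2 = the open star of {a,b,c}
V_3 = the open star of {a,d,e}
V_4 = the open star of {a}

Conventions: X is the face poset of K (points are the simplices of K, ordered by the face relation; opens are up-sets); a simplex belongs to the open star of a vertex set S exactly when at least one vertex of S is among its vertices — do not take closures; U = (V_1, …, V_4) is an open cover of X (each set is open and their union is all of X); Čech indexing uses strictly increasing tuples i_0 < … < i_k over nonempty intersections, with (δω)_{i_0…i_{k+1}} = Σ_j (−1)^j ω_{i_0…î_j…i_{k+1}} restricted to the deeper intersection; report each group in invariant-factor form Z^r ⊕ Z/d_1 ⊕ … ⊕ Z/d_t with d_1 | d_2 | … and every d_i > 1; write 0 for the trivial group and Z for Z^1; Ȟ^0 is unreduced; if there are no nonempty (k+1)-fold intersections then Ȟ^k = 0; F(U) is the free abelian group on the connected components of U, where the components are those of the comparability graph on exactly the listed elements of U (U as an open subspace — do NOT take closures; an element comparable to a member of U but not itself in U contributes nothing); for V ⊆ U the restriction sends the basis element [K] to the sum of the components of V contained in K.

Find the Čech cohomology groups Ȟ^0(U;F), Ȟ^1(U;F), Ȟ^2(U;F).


Ȟ^0(U;F) ≅ Z^2; Ȟ^1(U;F) ≅ 0; Ȟ^2(U;F) ≅ 0

intersection data:
  V1={{a},{c},{e},{a,c},{b,e},{d,e},{b,d,e}} V2={{a},{b},{c},{a,c},{b,d},{b,e},{b,d,e}} V3={{a},{d},{e},{a,c},{b,d},{b,e},{d,e},{b,d,e}} V4={{a},{a,c}}
  V12={{a},{c},{a,c},{b,e},{b,d,e}} V13={{a},{e},{a,c},{b,e},{d,e},{b,d,e}} V14={{a},{a,c}} V23={{a},{a,c},{b,d},{b,e},{b,d,e}} V24={{a},{a,c}} V34={{a},{a,c}}
  V123={{a},{a,c},{b,e},{b,d,e}} V124={{a},{a,c}} V134={{a},{a,c}} V234={{a},{a,c}}
  V1234={{a},{a,c}}
components per intersection:
  V1: {{a},{c},{a,c}} {{e},{b,e},{d,e},{b,d,e}}
  V2: {{a},{c},{a,c}} {{b},{b,d},{b,e},{b,d,e}}
  V3: {{a},{a,c}} {{d},{e},{b,d},{b,e},{d,e},{b,d,e}}
  V4: {{a},{a,c}}
  V12: {{a},{c},{a,c}} {{b,e},{b,d,e}}
  V13: {{a},{a,c}} {{e},{b,e},{d,e},{b,d,e}}
  V14: {{a},{a,c}}
  V23: {{a},{a,c}} {{b,d},{b,e},{b,d,e}}
  V24: {{a},{a,c}}
  V34: {{a},{a,c}}
  V123: {{a},{a,c}} {{b,e},{b,d,e}}
  V124: {{a},{a,c}}
  V134: {{a},{a,c}}
  V234: {{a},{a,c}}
  V1234: {{a},{a,c}}
C dims 7,9,5,1; δ0: rk 5, SNF 1^5; δ1: rk 4, SNF 1^4; δ2: rk 1, SNF 1^1
Ȟ^0 = (7 − 5) − 0 = 2, so Ȟ^0 ≅ Z^2
Ȟ^1 = (9 − 4) − 5 = 0, so Ȟ^1 ≅ 0
Ȟ^2 = (5 − 1) − 4 = 0, so Ȟ^2 ≅ 0


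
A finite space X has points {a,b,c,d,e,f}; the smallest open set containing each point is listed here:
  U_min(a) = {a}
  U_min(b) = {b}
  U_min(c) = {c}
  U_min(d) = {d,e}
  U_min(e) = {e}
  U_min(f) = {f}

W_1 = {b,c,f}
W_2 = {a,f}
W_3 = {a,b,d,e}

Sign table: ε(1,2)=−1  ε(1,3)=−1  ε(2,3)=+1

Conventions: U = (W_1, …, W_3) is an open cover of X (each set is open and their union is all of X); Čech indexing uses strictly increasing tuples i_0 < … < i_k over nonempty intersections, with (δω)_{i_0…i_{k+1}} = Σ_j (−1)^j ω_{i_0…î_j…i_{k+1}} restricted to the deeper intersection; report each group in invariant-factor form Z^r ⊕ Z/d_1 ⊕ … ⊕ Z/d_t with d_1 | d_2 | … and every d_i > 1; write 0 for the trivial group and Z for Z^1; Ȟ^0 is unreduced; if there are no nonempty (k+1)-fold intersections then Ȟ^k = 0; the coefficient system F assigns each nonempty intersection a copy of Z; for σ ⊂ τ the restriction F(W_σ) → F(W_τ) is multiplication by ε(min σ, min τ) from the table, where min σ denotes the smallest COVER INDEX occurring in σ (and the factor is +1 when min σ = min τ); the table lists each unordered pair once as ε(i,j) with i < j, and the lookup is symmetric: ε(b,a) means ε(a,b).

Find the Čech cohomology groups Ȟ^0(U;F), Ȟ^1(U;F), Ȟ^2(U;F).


Ȟ^0 ≅ Z,  Ȟ^1 ≅ Z,  Ȟ^2 ≅ 0

cover nerve:
  W12={f} W13={b} W23={a}
C dims 3,3; δ0: rk 2, SNF 1^2
Ȟ^0: (3−2)−0=1 ⇒ Z
Ȟ^1: (3−0)−2=1 ⇒ Z
Ȟ^2: (0−0)−0=0 ⇒ 0


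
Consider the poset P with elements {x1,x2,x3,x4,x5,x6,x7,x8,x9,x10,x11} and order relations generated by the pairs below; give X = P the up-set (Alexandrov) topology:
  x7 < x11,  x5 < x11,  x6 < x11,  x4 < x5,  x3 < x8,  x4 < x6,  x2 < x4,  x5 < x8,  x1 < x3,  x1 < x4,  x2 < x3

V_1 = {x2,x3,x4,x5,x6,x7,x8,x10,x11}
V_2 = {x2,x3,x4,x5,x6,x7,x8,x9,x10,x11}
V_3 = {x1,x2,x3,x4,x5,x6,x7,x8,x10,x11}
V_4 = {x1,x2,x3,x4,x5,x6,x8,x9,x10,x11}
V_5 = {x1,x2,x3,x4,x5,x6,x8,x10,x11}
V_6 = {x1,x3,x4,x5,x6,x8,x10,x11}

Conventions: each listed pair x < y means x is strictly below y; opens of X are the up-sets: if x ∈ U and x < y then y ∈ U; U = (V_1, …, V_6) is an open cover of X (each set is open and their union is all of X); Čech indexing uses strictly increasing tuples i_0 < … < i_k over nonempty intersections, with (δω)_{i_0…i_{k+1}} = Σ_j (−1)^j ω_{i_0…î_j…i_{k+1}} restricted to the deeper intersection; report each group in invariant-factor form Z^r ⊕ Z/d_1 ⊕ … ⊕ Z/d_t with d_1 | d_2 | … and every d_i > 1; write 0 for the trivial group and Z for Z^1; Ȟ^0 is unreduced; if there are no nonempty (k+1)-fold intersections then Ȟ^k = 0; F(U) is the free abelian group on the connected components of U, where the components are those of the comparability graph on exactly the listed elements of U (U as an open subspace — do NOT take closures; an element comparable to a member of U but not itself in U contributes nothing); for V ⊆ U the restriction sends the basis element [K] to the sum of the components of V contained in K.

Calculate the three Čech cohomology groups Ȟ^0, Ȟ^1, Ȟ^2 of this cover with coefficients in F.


Ȟ^0 = Z^3, Ȟ^1 = 0, Ȟ^2 = 0

nonempty overlaps:
  V12={x2,x3,x4,x5,x6,x7,x8,x10,x11} V13={x2,x3,x4,x5,x6,x7,x8,x10,x11} V14={x2,x3,x4,x5,x6,x8,x10,x11} V15={x2,x3,x4,x5,x6,x8,x10,x11} V16={x3,x4,x5,x6,x8,x10,x11} V23={x2,x3,x4,x5,x6,x7,x8,x10,x11} V24={x2,x3,x4,x5,x6,x8,x9,x10,x11} V25={x2,x3,x4,x5,x6,x8,x10,x11} V26={x3,x4,x5,x6,x8,x10,x11} V34={x1,x2,x3,x4,x5,x6,x8,x10,x11} V35={x1,x2,x3,x4,x5,x6,x8,x10,x11} V36={x1,x3,x4,x5,x6,x8,x10,x11} V45={x1,x2,x3,x4,x5,x6,x8,x10,x11} V46={x1,x3,x4,x5,x6,x8,x10,x11} V56={x1,x3,x4,x5,x6,x8,x10,x11}
  V123={x2,x3,x4,x5,x6,x7,x8,x10,x11} V124={x2,x3,x4,x5,x6,x8,x10,x11} V125={x2,x3,x4,x5,x6,x8,x10,x11} V126={x3,x4,x5,x6,x8,x10,x11} V134={x2,x3,x4,x5,x6,x8,x10,x11} V135={x2,x3,x4,x5,x6,x8,x10,x11} V136={x3,x4,x5,x6,x8,x10,x11} V145={x2,x3,x4,x5,x6,x8,x10,x11} V146={x3,x4,x5,x6,x8,x10,x11} V156={x3,x4,x5,x6,x8,x10,x11} V234={x2,x3,x4,x5,x6,x8,x10,x11} V235={x2,x3,x4,x5,x6,x8,x10,x11} V236={x3,x4,x5,x6,x8,x10,x11} V245={x2,x3,x4,x5,x6,x8,x10,x11} V246={x3,x4,x5,x6,x8,x10,x11} V256={x3,x4,x5,x6,x8,x10,x11} V345={x1,x2,x3,x4,x5,x6,x8,x10,x11} V346={x1,x3,x4,x5,x6,x8,x10,x11} V356={x1,x3,x4,x5,x6,x8,x10,x11} V456={x1,x3,x4,x5,x6,x8,x10,x11}
  V1234={x2,x3,x4,x5,x6,x8,x10,x11} V1235={x2,x3,x4,x5,x6,x8,x10,x11} V1236={x3,x4,x5,x6,x8,x10,x11} V1245={x2,x3,x4,x5,x6,x8,x10,x11} V1246={x3,x4,x5,x6,x8,x10,x11} V1256={x3,x4,x5,x6,x8,x10,x11} V1345={x2,x3,x4,x5,x6,x8,x10,x11} V1346={x3,x4,x5,x6,x8,x10,x11} V1356={x3,x4,x5,x6,x8,x10,x11} V1456={x3,x4,x5,x6,x8,x10,x11} V2345={x2,x3,x4,x5,x6,x8,x10,x11} V2346={x3,x4,x5,x6,x8,x10,x11} V2356={x3,x4,x5,x6,x8,x10,x11} V2456={x3,x4,x5,x6,x8,x10,x11} V3456={x1,x3,x4,x5,x6,x8,x10,x11}
  V12345={x2,x3,x4,x5,x6,x8,x10,x11} V12346={x3,x4,x5,x6,x8,x10,x11} V12356={x3,x4,x5,x6,x8,x10,x11} V12456={x3,x4,x5,x6,x8,x10,x11} V13456={x3,x4,x5,x6,x8,x10,x11} V23456={x3,x4,x5,x6,x8,x10,x11}
  V123456={x3,x4,x5,x6,x8,x10,x11}
components per intersection:
  V1: {x2,x3,x4,x5,x6,x7,x8,x11} {x10}
  V2: {x2,x3,x4,x5,x6,x7,x8,x11} {x9} {x10}
  V3: {x1,x2,x3,x4,x5,x6,x7,x8,x11} {x10}
  V4: {x1,x2,x3,x4,x5,x6,x8,x11} {x9} {x10}
  V5: {x1,x2,x3,x4,x5,x6,x8,x11} {x10}
  V6: {x1,x3,x4,x5,x6,x8,x11} {x10}
  V12: {x2,x3,x4,x5,x6,x7,x8,x11} {x10}
  V13: {x2,x3,x4,x5,x6,x7,x8,x11} {x10}
  V14: {x2,x3,x4,x5,x6,x8,x11} {x10}
  V15: {x2,x3,x4,x5,x6,x8,x11} {x10}
  V16: {x3,x4,x5,x6,x8,x11} {x10}
  V23: {x2,x3,x4,x5,x6,x7,x8,x11} {x10}
  V24: {x2,x3,x4,x5,x6,x8,x11} {x9} {x10}
  V25: {x2,x3,x4,x5,x6,x8,x11} {x10}
  V26: {x3,x4,x5,x6,x8,x11} {x10}
  V34: {x1,x2,x3,x4,x5,x6,x8,x11} {x10}
  V35: {x1,x2,x3,x4,x5,x6,x8,x11} {x10}
  V36: {x1,x3,x4,x5,x6,x8,x11} {x10}
  V45: {x1,x2,x3,x4,x5,x6,x8,x11} {x10}
  V46: {x1,x3,x4,x5,x6,x8,x11} {x10}
  V56: {x1,x3,x4,x5,x6,x8,x11} {x10}
  V123: {x2,x3,x4,x5,x6,x7,x8,x11} {x10}
  V124: {x2,x3,x4,x5,x6,x8,x11} {x10}
  V125: {x2,x3,x4,x5,x6,x8,x11} {x10}
  V126: {x3,x4,x5,x6,x8,x11} {x10}
  V134: {x2,x3,x4,x5,x6,x8,x11} {x10}
  V135: {x2,x3,x4,x5,x6,x8,x11} {x10}
  V136: {x3,x4,x5,x6,x8,x11} {x10}
  V145: {x2,x3,x4,x5,x6,x8,x11} {x10}
  V146: {x3,x4,x5,x6,x8,x11} {x10}
  V156: {x3,x4,x5,x6,x8,x11} {x10}
  V234: {x2,x3,x4,x5,x6,x8,x11} {x10}
  V235: {x2,x3,x4,x5,x6,x8,x11} {x10}
  V236: {x3,x4,x5,x6,x8,x11} {x10}
  V245: {x2,x3,x4,x5,x6,x8,x11} {x10}
  V246: {x3,x4,x5,x6,x8,x11} {x10}
  V256: {x3,x4,x5,x6,x8,x11} {x10}
  V345: {x1,x2,x3,x4,x5,x6,x8,x11} {x10}
  V346: {x1,x3,x4,x5,x6,x8,x11} {x10}
  V356: {x1,x3,x4,x5,x6,x8,x11} {x10}
  V456: {x1,x3,x4,x5,x6,x8,x11} {x10}
  V1234: {x2,x3,x4,x5,x6,x8,x11} {x10}
  V1235: {x2,x3,x4,x5,x6,x8,x11} {x10}
  V1236: {x3,x4,x5,x6,x8,x11} {x10}
  V1245: {x2,x3,x4,x5,x6,x8,x11} {x10}
  V1246: {x3,x4,x5,x6,x8,x11} {x10}
  V1256: {x3,x4,x5,x6,x8,x11} {x10}
  V1345: {x2,x3,x4,x5,x6,x8,x11} {x10}
  V1346: {x3,x4,x5,x6,x8,x11} {x10}
  V1356: {x3,x4,x5,x6,x8,x11} {x10}
  V1456: {x3,x4,x5,x6,x8,x11} {x10}
  V2345: {x2,x3,x4,x5,x6,x8,x11} {x10}
  V2346: {x3,x4,x5,x6,x8,x11} {x10}
  V2356: {x3,x4,x5,x6,x8,x11} {x10}
  V2456: {x3,x4,x5,x6,x8,x11} {x10}
  V3456: {x1,x3,x4,x5,x6,x8,x11} {x10}
  V12345: {x2,x3,x4,x5,x6,x8,x11} {x10}
  V12346: {x3,x4,x5,x6,x8,x11} {x10}
  V12356: {x3,x4,x5,x6,x8,x11} {x10}
  V12456: {x3,x4,x5,x6,x8,x11} {x10}
  V13456: {x3,x4,x5,x6,x8,x11} {x10}
  V23456: {x3,x4,x5,x6,x8,x11} {x10}
  V123456: {x3,x4,x5,x6,x8,x11} {x10}
C dims 14,31,40,30; δ0: rk 11, SNF 1^11; δ1: rk 20, SNF 1^20; δ2: rk 20, SNF 1^20
degree 0: 14−11−0 = 3 → Ȟ^0 ≅ Z^3
degree 1: 31−20−11 = 0 → Ȟ^1 ≅ 0
degree 2: 40−20−20 = 0 → Ȟ^2 ≅ 0


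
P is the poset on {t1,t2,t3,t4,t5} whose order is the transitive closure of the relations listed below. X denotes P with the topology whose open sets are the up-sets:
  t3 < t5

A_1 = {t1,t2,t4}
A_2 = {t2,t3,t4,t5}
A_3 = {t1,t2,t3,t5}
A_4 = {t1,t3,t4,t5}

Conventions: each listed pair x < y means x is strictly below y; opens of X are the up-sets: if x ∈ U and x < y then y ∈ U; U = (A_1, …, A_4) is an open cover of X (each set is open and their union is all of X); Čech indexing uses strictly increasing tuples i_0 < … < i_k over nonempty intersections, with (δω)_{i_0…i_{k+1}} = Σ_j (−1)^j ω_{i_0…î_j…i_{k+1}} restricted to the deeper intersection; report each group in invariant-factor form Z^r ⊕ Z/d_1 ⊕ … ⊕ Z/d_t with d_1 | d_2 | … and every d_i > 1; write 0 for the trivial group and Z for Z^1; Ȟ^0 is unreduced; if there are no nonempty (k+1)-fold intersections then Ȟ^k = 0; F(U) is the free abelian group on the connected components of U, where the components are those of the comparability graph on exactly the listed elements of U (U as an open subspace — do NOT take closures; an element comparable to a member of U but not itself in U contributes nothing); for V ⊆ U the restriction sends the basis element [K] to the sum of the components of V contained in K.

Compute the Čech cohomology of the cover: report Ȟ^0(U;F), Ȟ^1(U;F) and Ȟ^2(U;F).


Ȟ^0 ≅ Z^4, Ȟ^1 ≅ 0, Ȟ^2 ≅ 0

nerve simplices:
  A12={t2,t4} A13={t1,t2} A14={t1,t4} A23={t2,t3,t5} A24={t3,t4,t5} A34={t1,t3,t5}
  A123={t2} A124={t4} A134={t1} A234={t3,t5}
components per intersection:
  A1: {t1} {t2} {t4}
  A2: {t2} {t3,t5} {t4}
  A3: {t1} {t2} {t3,t5}
  A4: {t1} {t3,t5} {t4}
  A12: {t2} {t4}
  A13: {t1} {t2}
  A14: {t1} {t4}
  A23: {t2} {t3,t5}
  A24: {t3,t5} {t4}
  A34: {t1} {t3,t5}
  A123: {t2}
  A124: {t4}
  A134: {t1}
  A234: {t3,t5}
C dims 12,12,4; δ0: rk 8, SNF 1^8; δ1: rk 4, SNF 1^4
degree 0: 12−8−0 = 4 → Ȟ^0 ≅ Z^4
degree 1: 12−4−8 = 0 → Ȟ^1 ≅ 0
degree 2: 4−0−4 = 0 → Ȟ^2 ≅ 0


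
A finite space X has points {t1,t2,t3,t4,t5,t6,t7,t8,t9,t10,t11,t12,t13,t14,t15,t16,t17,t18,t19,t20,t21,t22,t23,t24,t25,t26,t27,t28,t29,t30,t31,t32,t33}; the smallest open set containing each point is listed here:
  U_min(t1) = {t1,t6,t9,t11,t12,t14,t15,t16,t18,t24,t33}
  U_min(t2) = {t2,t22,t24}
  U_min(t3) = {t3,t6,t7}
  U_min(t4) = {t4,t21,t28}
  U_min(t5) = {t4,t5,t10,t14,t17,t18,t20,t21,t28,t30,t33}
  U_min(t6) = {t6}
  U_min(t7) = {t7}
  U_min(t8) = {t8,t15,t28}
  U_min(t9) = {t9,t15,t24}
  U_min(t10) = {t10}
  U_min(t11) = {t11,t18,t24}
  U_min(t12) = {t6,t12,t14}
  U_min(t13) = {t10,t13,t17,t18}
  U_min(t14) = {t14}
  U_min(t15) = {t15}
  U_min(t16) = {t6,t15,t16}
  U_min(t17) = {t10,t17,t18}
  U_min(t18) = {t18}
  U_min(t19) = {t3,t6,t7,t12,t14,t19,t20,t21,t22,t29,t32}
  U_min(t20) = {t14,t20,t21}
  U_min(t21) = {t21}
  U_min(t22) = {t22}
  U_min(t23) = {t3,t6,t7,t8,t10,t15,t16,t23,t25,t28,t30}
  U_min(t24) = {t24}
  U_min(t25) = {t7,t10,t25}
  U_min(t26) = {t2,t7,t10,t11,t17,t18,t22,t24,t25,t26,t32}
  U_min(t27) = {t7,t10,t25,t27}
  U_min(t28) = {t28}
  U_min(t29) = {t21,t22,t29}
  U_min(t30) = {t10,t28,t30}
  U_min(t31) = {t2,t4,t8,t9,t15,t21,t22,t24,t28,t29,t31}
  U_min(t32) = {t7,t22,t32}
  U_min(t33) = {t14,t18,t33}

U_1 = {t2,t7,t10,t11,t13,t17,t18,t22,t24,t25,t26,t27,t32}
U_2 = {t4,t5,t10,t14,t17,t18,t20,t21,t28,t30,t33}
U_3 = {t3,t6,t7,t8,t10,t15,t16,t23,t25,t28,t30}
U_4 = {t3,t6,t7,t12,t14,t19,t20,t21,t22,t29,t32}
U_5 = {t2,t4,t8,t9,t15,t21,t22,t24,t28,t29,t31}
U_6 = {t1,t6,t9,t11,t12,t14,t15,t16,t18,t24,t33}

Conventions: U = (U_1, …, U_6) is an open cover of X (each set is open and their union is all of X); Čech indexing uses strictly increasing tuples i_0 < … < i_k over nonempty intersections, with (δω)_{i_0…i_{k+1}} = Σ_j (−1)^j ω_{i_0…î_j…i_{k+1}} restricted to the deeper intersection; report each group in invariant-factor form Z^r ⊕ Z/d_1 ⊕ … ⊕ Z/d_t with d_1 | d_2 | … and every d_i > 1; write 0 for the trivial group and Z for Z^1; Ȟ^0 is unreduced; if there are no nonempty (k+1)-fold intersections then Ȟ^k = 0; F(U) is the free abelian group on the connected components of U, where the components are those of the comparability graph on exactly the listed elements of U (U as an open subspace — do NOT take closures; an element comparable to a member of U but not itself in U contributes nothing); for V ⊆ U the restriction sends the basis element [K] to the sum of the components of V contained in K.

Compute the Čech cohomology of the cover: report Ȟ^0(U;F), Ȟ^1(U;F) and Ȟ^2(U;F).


Ȟ^0(U;F) ≅ Z, Ȟ^1(U;F) ≅ 0, Ȟ^2(U;F) ≅ Z/2

nerve simplices:
  U12={t10,t17,t18} U13={t7,t10,t25} U14={t7,t22,t32} U15={t2,t22,t24} U16={t11,t18,t24} U23={t10,t28,t30} U24={t14,t20,t21} U25={t4,t21,t28} U26={t14,t18,t33} U34={t3,t6,t7} U35={t8,t15,t28} U36={t6,t15,t16} U45={t21,t22,t29} U46={t6,t12,t14} U56={t9,t15,t24}
  U123={t10} U126={t18} U134={t7} U145={t22} U156={t24} U235={t28} U245={t21} U246={t14} U346={t6} U356={t15}
components per intersection:
  U1: {t2,t7,t10,t11,t13,t17,t18,t22,t24,t25,t26,t27,t32}
  U2: {t4,t5,t10,t14,t17,t18,t20,t21,t28,t30,t33}
  U3: {t3,t6,t7,t8,t10,t15,t16,t23,t25,t28,t30}
  U4: {t3,t6,t7,t12,t14,t19,t20,t21,t22,t29,t32}
  U5: {t2,t4,t8,t9,t15,t21,t22,t24,t28,t29,t31}
  U6: {t1,t6,t9,t11,t12,t14,t15,t16,t18,t24,t33}
  U12: {t10,t17,t18}
  U13: {t7,t10,t25}
  U14: {t7,t22,t32}
  U15: {t2,t22,t24}
  U16: {t11,t18,t24}
  U23: {t10,t28,t30}
  U24: {t14,t20,t21}
  U25: {t4,t21,t28}
  U26: {t14,t18,t33}
  U34: {t3,t6,t7}
  U35: {t8,t15,t28}
  U36: {t6,t15,t16}
  U45: {t21,t22,t29}
  U46: {t6,t12,t14}
  U56: {t9,t15,t24}
  U123: {t10}
  U126: {t18}
  U134: {t7}
  U145: {t22}
  U156: {t24}
  U235: {t28}
  U245: {t21}
  U246: {t14}
  U346: {t6}
  U356: {t15}
C dims 6,15,10; δ0: rk 5, SNF 1^5; δ1: rk 10, SNF 1^9·2
degree 0: 6−5−0 = 1 → Ȟ^0 ≅ Z
degree 1: 15−10−5 = 0 → Ȟ^1 ≅ 0
degree 2: 10−0−10 = 0 plus torsion [2] → Ȟ^2 ≅ Z/2


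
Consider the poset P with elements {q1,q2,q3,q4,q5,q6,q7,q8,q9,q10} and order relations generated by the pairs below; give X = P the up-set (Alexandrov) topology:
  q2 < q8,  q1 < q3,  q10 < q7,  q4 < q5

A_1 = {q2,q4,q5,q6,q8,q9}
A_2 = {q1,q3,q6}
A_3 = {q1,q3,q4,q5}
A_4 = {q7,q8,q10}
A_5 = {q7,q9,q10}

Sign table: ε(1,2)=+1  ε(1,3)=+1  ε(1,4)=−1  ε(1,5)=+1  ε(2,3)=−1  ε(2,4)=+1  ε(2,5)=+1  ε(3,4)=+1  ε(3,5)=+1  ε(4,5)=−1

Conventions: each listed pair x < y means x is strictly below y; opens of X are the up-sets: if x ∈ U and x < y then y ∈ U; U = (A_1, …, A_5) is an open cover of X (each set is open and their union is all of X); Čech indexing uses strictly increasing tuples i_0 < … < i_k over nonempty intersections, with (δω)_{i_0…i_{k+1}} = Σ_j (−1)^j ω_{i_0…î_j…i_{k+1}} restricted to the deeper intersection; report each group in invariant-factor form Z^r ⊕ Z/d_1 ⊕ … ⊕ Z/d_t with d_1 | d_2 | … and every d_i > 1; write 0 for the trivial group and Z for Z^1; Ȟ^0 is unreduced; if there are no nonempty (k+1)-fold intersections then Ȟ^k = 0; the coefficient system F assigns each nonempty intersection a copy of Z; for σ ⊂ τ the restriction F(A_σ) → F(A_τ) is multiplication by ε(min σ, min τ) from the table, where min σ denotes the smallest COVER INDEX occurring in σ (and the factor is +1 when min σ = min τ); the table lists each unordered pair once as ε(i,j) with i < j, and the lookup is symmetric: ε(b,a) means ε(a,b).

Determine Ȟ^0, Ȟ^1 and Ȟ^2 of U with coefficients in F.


nerve simplices:
  A12={q6} A13={q4,q5} A14={q8} A15={q9} A23={q1,q3} A45={q7,q10}
C dims 5,6; δ0: rk 5, SNF 1^4·2
degree 0: 5−5−0 = 0 → Ȟ^0 ≅ 0
degree 1: 6−0−5 = 1 plus torsion [2] → Ȟ^1 ≅ Z ⊕ Z/2
degree 2: 0−0−0 = 0 → Ȟ^2 ≅ 0

Ȟ^0 = 0; Ȟ^1 = Z ⊕ Z/2; Ȟ^2 = 0


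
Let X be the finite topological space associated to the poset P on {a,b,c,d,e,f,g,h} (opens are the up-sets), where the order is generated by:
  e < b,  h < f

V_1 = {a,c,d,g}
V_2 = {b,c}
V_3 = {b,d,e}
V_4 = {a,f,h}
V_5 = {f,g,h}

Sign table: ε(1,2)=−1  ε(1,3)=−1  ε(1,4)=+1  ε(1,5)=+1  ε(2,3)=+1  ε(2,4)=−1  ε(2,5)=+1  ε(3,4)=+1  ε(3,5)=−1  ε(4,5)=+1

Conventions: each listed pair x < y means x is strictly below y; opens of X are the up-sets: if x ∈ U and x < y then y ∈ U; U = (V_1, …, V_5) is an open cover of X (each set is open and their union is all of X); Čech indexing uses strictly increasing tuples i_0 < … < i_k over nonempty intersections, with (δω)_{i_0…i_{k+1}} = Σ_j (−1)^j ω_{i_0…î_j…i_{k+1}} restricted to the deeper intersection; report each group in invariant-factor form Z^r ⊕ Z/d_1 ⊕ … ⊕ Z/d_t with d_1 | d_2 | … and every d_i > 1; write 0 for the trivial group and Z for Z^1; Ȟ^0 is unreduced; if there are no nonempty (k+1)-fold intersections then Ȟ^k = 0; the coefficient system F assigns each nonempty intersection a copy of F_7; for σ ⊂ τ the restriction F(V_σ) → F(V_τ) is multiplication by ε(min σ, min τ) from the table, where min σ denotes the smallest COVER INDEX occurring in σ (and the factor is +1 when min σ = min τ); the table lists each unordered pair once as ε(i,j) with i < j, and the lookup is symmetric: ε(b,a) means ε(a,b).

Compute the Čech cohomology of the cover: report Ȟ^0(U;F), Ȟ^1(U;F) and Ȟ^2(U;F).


nerve of the cover:
  V12={c} V13={d} V14={a} V15={g} V23={b} V45={f,h}
C dims 5,6; δ0: rk_F7 4
Ȟ^0 = (5 − 4) − 0 = 1, so Ȟ^0 ≅ Z/7
Ȟ^1 = (6 − 0) − 4 = 2, so Ȟ^1 ≅ Z/7 ⊕ Z/7
Ȟ^2 = (0 − 0) − 0 = 0, so Ȟ^2 ≅ 0

Ȟ^0 ≅ Z/7,  Ȟ^1 ≅ Z/7 ⊕ Z/7,  Ȟ^2 ≅ 0


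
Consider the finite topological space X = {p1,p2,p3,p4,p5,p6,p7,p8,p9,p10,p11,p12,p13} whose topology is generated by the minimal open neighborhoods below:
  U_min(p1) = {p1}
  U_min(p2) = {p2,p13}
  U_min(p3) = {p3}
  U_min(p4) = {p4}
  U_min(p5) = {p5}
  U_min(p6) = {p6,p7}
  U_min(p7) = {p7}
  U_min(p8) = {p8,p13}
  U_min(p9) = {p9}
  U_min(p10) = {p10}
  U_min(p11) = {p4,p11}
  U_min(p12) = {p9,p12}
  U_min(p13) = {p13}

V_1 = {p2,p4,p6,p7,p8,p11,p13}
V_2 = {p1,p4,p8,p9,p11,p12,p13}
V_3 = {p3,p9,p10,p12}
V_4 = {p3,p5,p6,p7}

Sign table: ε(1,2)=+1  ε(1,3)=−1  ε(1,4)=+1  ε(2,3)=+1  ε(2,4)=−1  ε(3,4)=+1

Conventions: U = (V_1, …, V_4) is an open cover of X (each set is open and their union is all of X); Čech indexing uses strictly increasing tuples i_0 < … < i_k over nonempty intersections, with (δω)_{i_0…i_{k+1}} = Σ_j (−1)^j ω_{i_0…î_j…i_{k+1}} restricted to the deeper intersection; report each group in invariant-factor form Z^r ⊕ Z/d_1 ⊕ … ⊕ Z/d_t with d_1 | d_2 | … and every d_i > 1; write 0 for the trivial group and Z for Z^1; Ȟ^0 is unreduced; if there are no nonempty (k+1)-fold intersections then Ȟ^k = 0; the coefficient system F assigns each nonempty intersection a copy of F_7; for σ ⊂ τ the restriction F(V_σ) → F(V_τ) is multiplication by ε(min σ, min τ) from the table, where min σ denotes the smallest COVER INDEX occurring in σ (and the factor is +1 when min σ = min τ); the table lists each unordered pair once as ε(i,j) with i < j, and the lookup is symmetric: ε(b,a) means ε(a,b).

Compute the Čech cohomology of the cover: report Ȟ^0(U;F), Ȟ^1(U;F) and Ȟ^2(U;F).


intersection data:
  V12={p4,p8,p11,p13} V14={p6,p7} V23={p9,p12} V34={p3}
C dims 4,4; δ0: rk_F7 3
Ȟ^0 = (4 − 3) − 0 = 1, so Ȟ^0 ≅ Z/7
Ȟ^1 = (4 − 0) − 3 = 1, so Ȟ^1 ≅ Z/7
Ȟ^2 = (0 − 0) − 0 = 0, so Ȟ^2 ≅ 0

Ȟ^0(U;F) ≅ Z/7, Ȟ^1(U;F) ≅ Z/7 and Ȟ^2(U;F) ≅ 0


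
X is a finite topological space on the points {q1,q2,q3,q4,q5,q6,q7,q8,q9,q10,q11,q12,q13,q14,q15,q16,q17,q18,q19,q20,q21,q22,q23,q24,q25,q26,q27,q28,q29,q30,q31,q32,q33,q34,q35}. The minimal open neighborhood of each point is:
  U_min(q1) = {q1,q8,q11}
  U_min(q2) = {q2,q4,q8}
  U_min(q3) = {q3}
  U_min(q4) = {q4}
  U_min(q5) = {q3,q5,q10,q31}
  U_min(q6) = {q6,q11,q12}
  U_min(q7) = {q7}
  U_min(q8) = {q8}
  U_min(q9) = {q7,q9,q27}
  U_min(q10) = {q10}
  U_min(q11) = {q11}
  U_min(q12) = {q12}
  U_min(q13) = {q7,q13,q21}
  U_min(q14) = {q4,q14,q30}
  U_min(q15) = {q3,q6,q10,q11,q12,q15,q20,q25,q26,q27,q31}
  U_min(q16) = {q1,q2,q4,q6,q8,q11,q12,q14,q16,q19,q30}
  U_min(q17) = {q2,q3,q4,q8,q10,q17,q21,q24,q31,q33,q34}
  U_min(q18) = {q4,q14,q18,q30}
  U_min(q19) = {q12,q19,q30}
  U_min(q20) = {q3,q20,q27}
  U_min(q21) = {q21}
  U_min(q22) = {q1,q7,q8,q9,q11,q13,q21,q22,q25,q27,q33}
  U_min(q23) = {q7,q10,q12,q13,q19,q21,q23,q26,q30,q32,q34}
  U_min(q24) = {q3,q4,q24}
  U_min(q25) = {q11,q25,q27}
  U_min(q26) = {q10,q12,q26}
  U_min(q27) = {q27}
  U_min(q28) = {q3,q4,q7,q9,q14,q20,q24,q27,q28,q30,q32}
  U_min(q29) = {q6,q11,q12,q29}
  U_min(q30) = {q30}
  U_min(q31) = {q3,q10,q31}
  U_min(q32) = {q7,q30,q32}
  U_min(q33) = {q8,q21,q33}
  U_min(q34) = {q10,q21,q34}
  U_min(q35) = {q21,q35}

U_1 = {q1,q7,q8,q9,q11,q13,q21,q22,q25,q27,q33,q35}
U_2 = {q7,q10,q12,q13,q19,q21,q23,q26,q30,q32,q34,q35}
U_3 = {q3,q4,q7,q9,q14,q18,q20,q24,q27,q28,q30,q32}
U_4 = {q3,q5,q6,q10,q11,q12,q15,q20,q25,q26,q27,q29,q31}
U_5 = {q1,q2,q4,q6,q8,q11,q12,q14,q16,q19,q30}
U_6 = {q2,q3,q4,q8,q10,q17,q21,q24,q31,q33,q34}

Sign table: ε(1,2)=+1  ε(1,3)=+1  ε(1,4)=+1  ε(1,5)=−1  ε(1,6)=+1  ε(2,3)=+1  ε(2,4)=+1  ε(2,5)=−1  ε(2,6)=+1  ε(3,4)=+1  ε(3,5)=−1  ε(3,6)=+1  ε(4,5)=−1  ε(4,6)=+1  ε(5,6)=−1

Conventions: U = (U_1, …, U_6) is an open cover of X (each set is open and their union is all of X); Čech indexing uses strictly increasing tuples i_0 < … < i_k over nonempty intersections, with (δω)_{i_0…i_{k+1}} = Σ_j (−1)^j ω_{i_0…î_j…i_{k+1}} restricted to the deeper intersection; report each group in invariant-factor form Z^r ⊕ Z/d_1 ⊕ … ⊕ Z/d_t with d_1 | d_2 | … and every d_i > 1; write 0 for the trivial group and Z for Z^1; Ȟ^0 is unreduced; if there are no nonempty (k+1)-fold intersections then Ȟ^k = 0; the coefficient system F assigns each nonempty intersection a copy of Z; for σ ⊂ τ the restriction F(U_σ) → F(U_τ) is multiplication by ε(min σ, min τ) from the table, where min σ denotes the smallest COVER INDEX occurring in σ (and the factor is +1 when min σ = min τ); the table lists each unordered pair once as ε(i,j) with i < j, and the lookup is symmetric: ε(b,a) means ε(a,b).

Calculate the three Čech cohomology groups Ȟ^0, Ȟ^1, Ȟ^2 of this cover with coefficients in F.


Ȟ^0 ≅ Z, Ȟ^1 ≅ 0, Ȟ^2 ≅ Z/2

nonempty intersections:
  U12={q7,q13,q21,q35} U13={q7,q9,q27} U14={q11,q25,q27} U15={q1,q8,q11} U16={q8,q21,q33} U23={q7,q30,q32} U24={q10,q12,q26} U25={q12,q19,q30} U26={q10,q21,q34} U34={q3,q20,q27} U35={q4,q14,q30} U36={q3,q4,q24} U45={q6,q11,q12} U46={q3,q10,q31} U56={q2,q4,q8}
  U123={q7} U126={q21} U134={q27} U145={q11} U156={q8} U235={q30} U245={q12} U246={q10} U346={q3} U356={q4}
C dims 6,15,10; δ0: rk 5, SNF 1^5; δ1: rk 10, SNF 1^9·2
Ȟ^0: (6−5)−0=1 ⇒ Z
Ȟ^1: (15−10)−5=0 ⇒ 0
Ȟ^2: (10−0)−10=0 plus torsion [2] ⇒ Z/2


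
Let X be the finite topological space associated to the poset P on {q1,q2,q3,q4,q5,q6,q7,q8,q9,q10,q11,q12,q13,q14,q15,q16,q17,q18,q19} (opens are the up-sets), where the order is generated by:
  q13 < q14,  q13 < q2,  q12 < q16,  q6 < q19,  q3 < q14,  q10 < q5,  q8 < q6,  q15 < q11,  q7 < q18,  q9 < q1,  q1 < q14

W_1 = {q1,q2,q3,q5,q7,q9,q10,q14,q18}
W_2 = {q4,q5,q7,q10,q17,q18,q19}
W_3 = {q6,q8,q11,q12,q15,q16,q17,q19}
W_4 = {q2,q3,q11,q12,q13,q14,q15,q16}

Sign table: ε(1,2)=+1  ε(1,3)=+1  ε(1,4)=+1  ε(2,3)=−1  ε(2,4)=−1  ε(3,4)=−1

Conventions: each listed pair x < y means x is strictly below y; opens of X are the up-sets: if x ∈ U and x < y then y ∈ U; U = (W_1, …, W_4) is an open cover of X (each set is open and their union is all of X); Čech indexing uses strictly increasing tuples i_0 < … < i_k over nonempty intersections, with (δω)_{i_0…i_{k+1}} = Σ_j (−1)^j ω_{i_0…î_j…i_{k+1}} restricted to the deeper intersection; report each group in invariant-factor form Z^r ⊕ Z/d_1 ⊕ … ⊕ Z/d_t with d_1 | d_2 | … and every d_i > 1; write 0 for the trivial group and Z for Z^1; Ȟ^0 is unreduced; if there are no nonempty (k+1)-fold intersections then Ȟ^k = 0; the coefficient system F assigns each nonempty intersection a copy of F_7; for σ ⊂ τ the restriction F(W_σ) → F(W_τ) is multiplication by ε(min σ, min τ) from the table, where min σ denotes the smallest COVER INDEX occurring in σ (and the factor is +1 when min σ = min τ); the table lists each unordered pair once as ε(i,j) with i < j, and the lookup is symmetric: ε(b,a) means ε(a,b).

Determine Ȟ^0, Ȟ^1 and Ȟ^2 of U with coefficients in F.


nerve simplices:
  W12={q5,q7,q10,q18} W14={q2,q3,q14} W23={q17,q19} W34={q11,q12,q15,q16}
C dims 4,4; δ0: rk_F7 3
degree 0: 4−3−0 = 1 → Ȟ^0 ≅ Z/7
degree 1: 4−0−3 = 1 → Ȟ^1 ≅ Z/7
degree 2: 0−0−0 = 0 → Ȟ^2 ≅ 0

Ȟ^0 ≅ Z/7, Ȟ^1 ≅ Z/7, Ȟ^2 ≅ 0


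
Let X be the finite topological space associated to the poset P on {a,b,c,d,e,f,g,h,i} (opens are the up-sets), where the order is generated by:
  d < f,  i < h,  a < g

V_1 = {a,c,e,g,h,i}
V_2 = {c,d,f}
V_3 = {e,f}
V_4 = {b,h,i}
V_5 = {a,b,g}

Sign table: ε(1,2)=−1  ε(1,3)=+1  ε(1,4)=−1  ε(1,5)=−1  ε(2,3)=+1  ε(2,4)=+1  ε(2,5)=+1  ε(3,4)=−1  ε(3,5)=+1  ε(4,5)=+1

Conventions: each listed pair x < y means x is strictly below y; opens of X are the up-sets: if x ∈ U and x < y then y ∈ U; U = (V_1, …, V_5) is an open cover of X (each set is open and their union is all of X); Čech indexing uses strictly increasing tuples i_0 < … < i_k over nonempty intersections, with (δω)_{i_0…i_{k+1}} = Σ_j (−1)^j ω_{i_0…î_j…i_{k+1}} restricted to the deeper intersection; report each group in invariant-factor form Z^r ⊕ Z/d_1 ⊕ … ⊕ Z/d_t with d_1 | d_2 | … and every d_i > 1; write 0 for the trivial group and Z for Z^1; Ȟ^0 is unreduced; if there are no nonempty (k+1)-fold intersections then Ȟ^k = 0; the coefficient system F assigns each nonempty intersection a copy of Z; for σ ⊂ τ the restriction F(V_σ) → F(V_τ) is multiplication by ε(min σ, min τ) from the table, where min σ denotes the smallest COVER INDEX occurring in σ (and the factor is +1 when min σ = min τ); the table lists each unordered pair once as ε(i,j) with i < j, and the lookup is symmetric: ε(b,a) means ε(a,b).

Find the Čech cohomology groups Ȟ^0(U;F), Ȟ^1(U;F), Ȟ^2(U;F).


Ȟ^0 ≅ 0; Ȟ^1 ≅ Z ⊕ Z/2; Ȟ^2 ≅ 0

nonempty overlaps:
  V12={c} V13={e} V14={h,i} V15={a,g} V23={f} V45={b}
C dims 5,6; δ0: rk 5, SNF 1^4·2
degree 0: 5−5−0 = 0 → Ȟ^0 ≅ 0
degree 1: 6−0−5 = 1 plus torsion [2] → Ȟ^1 ≅ Z ⊕ Z/2
degree 2: 0−0−0 = 0 → Ȟ^2 ≅ 0


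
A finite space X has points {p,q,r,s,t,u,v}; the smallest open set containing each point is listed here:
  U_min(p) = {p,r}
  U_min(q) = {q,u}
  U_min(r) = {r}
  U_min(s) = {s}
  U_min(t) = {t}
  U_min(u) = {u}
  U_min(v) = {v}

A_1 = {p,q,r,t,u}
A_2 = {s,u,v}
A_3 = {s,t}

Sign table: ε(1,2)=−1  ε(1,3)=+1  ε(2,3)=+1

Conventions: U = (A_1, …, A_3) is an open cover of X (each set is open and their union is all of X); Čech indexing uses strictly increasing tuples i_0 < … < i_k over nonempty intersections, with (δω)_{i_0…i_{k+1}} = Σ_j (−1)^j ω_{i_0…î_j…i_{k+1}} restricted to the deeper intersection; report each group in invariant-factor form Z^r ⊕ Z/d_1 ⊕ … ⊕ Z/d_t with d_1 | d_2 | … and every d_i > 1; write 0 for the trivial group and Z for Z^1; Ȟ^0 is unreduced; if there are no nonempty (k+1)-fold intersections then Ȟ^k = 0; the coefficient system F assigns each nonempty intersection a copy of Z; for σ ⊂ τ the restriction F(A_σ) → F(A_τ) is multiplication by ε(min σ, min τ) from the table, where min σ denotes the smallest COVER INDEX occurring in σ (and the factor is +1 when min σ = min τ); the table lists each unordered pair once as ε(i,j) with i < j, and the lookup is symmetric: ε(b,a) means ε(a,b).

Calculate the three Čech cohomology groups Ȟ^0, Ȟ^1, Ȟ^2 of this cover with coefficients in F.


Ȟ^0 ≅ 0, Ȟ^1 ≅ Z/2, Ȟ^2 ≅ 0

nonempty intersections:
  A12={u} A13={t} A23={s}
C dims 3,3; δ0: rk 3, SNF 1^2·2
Ȟ^0: (3−3)−0=0 ⇒ 0
Ȟ^1: (3−0)−3=0 plus torsion [2] ⇒ Z/2
Ȟ^2: (0−0)−0=0 ⇒ 0


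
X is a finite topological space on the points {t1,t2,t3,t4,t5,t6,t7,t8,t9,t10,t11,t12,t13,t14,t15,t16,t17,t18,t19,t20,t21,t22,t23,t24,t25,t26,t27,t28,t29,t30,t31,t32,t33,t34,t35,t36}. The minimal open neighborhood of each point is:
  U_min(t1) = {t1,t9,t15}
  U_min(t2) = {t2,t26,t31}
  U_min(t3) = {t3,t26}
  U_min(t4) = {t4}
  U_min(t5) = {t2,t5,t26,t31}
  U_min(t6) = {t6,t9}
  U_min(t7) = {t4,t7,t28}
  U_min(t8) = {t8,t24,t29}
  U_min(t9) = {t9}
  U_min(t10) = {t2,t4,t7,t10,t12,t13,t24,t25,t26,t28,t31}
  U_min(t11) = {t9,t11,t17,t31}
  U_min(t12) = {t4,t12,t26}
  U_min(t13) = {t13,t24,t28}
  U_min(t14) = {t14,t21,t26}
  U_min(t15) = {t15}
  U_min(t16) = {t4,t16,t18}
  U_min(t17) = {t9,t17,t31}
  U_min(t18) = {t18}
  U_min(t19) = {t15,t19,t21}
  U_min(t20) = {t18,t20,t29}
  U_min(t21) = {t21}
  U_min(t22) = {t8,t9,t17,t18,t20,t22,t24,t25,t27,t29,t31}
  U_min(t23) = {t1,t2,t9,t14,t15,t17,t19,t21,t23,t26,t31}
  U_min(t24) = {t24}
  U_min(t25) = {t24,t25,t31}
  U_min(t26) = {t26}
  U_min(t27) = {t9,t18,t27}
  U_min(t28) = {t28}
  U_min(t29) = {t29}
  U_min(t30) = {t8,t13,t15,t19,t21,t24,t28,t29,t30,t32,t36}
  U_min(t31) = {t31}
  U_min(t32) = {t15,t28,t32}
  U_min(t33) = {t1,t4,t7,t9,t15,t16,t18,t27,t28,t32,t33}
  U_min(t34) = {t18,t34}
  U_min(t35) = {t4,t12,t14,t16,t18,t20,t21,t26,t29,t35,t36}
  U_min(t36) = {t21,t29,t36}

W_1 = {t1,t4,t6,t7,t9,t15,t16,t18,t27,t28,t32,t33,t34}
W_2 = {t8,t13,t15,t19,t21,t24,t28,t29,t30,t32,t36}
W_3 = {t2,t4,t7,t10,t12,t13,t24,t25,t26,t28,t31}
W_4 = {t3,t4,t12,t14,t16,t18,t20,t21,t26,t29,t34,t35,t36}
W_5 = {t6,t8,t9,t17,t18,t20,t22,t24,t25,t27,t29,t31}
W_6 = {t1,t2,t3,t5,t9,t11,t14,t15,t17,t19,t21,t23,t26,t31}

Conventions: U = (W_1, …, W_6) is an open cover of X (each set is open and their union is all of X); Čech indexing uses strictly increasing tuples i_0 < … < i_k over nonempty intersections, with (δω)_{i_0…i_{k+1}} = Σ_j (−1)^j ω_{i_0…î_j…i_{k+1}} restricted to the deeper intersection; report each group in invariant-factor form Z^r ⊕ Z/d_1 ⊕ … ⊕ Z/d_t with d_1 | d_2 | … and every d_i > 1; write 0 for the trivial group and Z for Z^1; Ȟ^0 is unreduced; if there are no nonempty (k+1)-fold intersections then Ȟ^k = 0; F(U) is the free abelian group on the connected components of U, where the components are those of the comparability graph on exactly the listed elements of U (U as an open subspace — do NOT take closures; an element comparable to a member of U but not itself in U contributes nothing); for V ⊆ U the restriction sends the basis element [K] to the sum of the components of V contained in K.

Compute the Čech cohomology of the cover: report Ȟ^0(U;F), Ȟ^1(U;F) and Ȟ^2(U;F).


Ȟ^0(U;F) ≅ Z, Ȟ^1(U;F) ≅ 0 and Ȟ^2(U;F) ≅ Z/2

intersection data:
  W12={t15,t28,t32} W13={t4,t7,t28} W14={t4,t16,t18,t34} W15={t6,t9,t18,t27} W16={t1,t9,t15} W23={t13,t24,t28} W24={t21,t29,t36} W25={t8,t24,t29} W26={t15,t19,t21} W34={t4,t12,t26} W35={t24,t25,t31} W36={t2,t26,t31} W45={t18,t20,t29} W46={t3,t14,t21,t26} W56={t9,t17,t31}
  W123={t28} W126={t15} W134={t4} W145={t18} W156={t9} W235={t24} W245={t29} W246={t21} W346={t26} W356={t31}
components per intersection:
  W1: {t1,t4,t6,t7,t9,t15,t16,t18,t27,t28,t32,t33,t34}
  W2: {t8,t13,t15,t19,t21,t24,t28,t29,t30,t32,t36}
  W3: {t2,t4,t7,t10,t12,t13,t24,t25,t26,t28,t31}
  W4: {t3,t4,t12,t14,t16,t18,t20,t21,t26,t29,t34,t35,t36}
  W5: {t6,t8,t9,t17,t18,t20,t22,t24,t25,t27,t29,t31}
  W6: {t1,t2,t3,t5,t9,t11,t14,t15,t17,t19,t21,t23,t26,t31}
  W12: {t15,t28,t32}
  W13: {t4,t7,t28}
  W14: {t4,t16,t18,t34}
  W15: {t6,t9,t18,t27}
  W16: {t1,t9,t15}
  W23: {t13,t24,t28}
  W24: {t21,t29,t36}
  W25: {t8,t24,t29}
  W26: {t15,t19,t21}
  W34: {t4,t12,t26}
  W35: {t24,t25,t31}
  W36: {t2,t26,t31}
  W45: {t18,t20,t29}
  W46: {t3,t14,t21,t26}
  W56: {t9,t17,t31}
  W123: {t28}
  W126: {t15}
  W134: {t4}
  W145: {t18}
  W156: {t9}
  W235: {t24}
  W245: {t29}
  W246: {t21}
  W346: {t26}
  W356: {t31}
C dims 6,15,10; δ0: rk 5, SNF 1^5; δ1: rk 10, SNF 1^9·2
Ȟ^0 = (6 − 5) − 0 = 1, so Ȟ^0 ≅ Z
Ȟ^1 = (15 − 10) − 5 = 0, so Ȟ^1 ≅ 0
Ȟ^2 = (10 − 0) − 10 = 0 plus torsion [2], so Ȟ^2 ≅ Z/2


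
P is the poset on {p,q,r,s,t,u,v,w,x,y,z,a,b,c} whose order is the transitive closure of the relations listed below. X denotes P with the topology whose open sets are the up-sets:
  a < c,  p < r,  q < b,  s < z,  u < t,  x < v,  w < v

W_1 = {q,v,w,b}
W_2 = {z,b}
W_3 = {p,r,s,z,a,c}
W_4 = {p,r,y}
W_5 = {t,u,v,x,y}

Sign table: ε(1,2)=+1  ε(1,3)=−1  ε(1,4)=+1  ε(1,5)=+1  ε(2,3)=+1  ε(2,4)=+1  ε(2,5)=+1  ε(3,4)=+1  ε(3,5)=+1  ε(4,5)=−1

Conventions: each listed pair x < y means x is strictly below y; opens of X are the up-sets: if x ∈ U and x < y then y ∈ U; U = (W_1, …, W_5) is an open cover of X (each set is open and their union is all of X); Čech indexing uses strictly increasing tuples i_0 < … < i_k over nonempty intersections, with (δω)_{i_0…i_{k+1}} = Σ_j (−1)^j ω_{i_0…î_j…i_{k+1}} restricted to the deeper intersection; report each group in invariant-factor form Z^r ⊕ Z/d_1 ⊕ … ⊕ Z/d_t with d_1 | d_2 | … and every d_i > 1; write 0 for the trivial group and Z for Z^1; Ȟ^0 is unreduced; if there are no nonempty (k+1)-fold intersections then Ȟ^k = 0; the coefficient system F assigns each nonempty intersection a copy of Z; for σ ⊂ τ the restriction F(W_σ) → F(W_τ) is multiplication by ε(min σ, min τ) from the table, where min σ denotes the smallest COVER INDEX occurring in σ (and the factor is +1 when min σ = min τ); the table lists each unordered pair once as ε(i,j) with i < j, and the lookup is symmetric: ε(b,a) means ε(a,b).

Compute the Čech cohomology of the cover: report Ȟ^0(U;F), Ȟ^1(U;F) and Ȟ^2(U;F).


Ȟ^0 ≅ 0, Ȟ^1 ≅ Z/2 and Ȟ^2 ≅ 0

nerve simplices:
  W12={b} W15={v} W23={z} W34={p,r} W45={y}
C dims 5,5; δ0: rk 5, SNF 1^4·2
degree 0: 5−5−0 = 0 → Ȟ^0 ≅ 0
degree 1: 5−0−5 = 0 plus torsion [2] → Ȟ^1 ≅ Z/2
degree 2: 0−0−0 = 0 → Ȟ^2 ≅ 0


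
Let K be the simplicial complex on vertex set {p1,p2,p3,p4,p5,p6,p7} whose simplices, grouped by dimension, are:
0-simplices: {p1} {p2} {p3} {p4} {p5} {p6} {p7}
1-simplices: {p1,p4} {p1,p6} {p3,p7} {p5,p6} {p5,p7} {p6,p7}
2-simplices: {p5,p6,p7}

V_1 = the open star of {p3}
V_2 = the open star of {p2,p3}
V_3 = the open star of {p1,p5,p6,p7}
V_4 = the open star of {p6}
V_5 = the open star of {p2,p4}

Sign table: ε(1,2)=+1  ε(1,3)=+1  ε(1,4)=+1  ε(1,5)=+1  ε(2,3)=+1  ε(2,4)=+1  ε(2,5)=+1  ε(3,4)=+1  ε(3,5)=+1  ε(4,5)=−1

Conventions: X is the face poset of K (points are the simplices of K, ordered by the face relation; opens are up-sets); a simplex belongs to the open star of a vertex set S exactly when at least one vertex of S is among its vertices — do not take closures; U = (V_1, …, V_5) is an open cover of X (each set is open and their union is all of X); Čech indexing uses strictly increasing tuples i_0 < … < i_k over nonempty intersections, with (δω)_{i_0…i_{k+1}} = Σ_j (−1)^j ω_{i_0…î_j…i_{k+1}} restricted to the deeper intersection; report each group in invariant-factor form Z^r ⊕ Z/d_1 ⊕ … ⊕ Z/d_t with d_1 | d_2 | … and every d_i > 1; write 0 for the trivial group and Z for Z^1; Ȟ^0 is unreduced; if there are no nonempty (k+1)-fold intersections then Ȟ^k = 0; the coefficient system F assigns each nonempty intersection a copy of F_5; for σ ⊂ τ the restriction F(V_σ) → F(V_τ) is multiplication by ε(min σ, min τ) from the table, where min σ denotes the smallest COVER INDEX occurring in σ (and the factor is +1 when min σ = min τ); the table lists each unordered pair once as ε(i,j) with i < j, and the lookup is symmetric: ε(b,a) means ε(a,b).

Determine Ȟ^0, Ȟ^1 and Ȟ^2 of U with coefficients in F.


nonempty overlaps:
  V1={{p3},{p3,p7}} V2={{p2},{p3},{p3,p7}} V3={{p1},{p5},{p6},{p7},{p1,p4},{p1,p6},{p3,p7},{p5,p6},{p5,p7},{p6,p7},{p5,p6,p7}} V4={{p6},{p1,p6},{p5,p6},{p6,p7},{p5,p6,p7}} V5={{p2},{p4},{p1,p4}}
  V12={{p3},{p3,p7}} V13={{p3,p7}} V23={{p3,p7}} V25={{p2}} V34={{p6},{p1,p6},{p5,p6},{p6,p7},{p5,p6,p7}} V35={{p1,p4}}
  V123={{p3,p7}}
C dims 5,6,1; δ0: rk_F5 4; δ1: rk_F5 1
degree 0: 5−4−0 = 1 → Ȟ^0 ≅ Z/5
degree 1: 6−1−4 = 1 → Ȟ^1 ≅ Z/5
degree 2: 1−0−1 = 0 → Ȟ^2 ≅ 0

Ȟ^0(U;F) ≅ Z/5,  Ȟ^1(U;F) ≅ Z/5,  Ȟ^2(U;F) ≅ 0
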